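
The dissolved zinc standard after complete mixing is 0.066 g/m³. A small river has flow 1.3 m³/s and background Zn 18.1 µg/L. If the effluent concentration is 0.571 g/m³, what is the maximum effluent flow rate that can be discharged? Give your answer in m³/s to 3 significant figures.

18.1 µg/L = 0.0181 mg/L.
Mass balance at complete mixing: C_std·(Q_w + Q_r) = Q_w·C_e + Q_r·C_b.
Rearranging, Q_w = Q_r·(C_std − C_b)/(C_e − C_std) = 1.3·(0.066 − 0.0181) / (0.571 − 0.066) = 0.1233 m³/s.

0.123 m³/s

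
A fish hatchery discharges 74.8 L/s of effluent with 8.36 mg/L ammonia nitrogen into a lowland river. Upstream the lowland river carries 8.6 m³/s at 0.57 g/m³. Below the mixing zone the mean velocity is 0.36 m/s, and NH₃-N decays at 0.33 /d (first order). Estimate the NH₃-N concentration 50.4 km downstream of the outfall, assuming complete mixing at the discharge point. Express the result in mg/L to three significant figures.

74.8 L/s = 0.0748 m³/s.
After complete mixing, C₀ = (0.0748·8.36 + 8.6·0.57) / 8.675 = 0.6372 mg/L.
Travel time t = 5.04e+04 m / 0.36 m/s = 1.4e+05 s = 1.62 d.
C = 0.6372·exp(−0.33·1.62) = 0.6372·0.5858 = 0.3733 mg/L.

0.373 mg/L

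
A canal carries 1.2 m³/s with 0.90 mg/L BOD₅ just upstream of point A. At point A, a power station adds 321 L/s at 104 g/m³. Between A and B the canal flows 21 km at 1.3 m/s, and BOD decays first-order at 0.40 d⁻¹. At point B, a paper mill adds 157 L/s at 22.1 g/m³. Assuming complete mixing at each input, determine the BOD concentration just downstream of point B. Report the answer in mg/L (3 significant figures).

321 L/s = 0.321 m³/s.
After input A: C = (1.2·0.9 + 0.321·104) / 1.521 = 22.66 mg/L.
Over the 21 km reach to input B (t = 1.615e+04 s = 0.187 d), decay gives C = 22.66·exp(−0.40·0.187) = 21.03 mg/L.
157 L/s = 0.157 m³/s.
After input B: C = (1.521·21.03 + 0.157·22.1) / 1.678 = 21.13 mg/L.

21.1 mg/L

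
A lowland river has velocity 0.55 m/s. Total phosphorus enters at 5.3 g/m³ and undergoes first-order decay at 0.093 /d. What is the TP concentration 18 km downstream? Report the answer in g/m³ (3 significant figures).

5.12 g/m³

Travel time t = 18 km / 0.55 m/s = 1.8e+04/0.55 = 3.273e+04 s = 0.3788 d.
First-order decay: C = 5.3·exp(−0.093·0.3788) = 5.3·0.9654 = 5.117 g/m³.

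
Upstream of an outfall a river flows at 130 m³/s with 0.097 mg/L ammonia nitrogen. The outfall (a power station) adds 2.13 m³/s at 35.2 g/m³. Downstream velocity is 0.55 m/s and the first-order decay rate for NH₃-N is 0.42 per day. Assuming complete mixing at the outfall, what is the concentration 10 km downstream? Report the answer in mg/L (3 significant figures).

0.607 mg/L

After complete mixing, C₀ = (2.13·35.2 + 130·0.097) / 132.1 = 0.6629 mg/L.
Travel time t = 1e+04 m / 0.55 m/s = 1.818e+04 s = 0.2104 d.
C = 0.6629·exp(−0.42·0.2104) = 0.6629·0.9154 = 0.6068 mg/L.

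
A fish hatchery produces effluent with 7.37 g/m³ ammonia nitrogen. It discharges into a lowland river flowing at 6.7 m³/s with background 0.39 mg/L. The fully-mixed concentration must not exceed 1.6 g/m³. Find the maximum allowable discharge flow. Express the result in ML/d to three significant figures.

Mass balance at complete mixing: C_std·(Q_w + Q_r) = Q_w·C_e + Q_r·C_b.
Rearranging, Q_w = Q_r·(C_std − C_b)/(C_e − C_std) = 6.7·(1.6 − 0.39) / (7.37 − 1.6) = 1.405 m³/s.
= 121.4 ML/d.

121 ML/d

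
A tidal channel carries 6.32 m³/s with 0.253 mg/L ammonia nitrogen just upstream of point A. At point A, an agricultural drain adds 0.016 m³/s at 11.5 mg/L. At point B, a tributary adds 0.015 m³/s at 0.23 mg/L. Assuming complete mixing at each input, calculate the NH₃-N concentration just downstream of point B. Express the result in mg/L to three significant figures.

0.281 mg/L

After input A: C = (6.32·0.253 + 0.016·11.5) / 6.336 = 0.2814 mg/L.
After input B: C = (6.336·0.2814 + 0.015·0.23) / 6.351 = 0.2813 mg/L.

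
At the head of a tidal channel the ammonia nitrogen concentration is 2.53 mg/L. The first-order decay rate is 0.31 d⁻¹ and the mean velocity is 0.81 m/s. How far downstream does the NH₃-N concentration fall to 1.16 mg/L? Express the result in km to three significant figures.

176 km

From C = C₀·e^(−kt), t = ln(C₀/C)/k = ln(2.53/1.16)/0.31 = 0.7798/0.31 = 2.515 d.
Distance = v·t = 0.81 m/s × 2.173e+05 s = 1.76e+05 m = 176 km.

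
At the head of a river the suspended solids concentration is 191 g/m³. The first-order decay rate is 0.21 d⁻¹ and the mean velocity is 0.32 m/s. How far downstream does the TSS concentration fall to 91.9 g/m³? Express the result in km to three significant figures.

From C = C₀·e^(−kt), t = ln(C₀/C)/k = ln(191/91.9)/0.21 = 0.7316/0.21 = 3.484 d.
Distance = v·t = 0.32 m/s × 3.01e+05 s = 9.632e+04 m = 96.32 km.

96.3 km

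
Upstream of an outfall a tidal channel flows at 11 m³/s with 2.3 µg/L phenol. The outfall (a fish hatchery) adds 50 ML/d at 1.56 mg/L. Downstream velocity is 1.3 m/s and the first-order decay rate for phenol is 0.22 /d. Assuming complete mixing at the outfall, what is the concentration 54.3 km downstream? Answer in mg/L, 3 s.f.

0.0721 mg/L

50 ML/d = 0.5787 m³/s.
2.3 µg/L = 0.0023 mg/L.
After complete mixing, C₀ = (0.5787·1.56 + 11·0.0023) / 11.58 = 0.08015 mg/L.
Travel time t = 5.43e+04 m / 1.3 m/s = 4.177e+04 s = 0.4834 d.
C = 0.08015·exp(−0.22·0.4834) = 0.08015·0.8991 = 0.07207 mg/L.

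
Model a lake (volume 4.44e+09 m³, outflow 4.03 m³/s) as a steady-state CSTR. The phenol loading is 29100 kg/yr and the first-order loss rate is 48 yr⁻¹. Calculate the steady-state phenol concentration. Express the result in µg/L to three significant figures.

0.136 µg/L

Outflow Q = 4.03 m³/s × 3.156e+07 s/yr = 1.272e+08 m³/yr.
Steady-state CSTR mass balance: W = Q·C + k·V·C, so C = W/(Q + kV).
Q + kV = 1.272e+08 + 48·4.44e+09 = 2.132e+11 m³/yr.
C = 29100/2.132e+11 = 1.365e-07 kg/m³ = 0.0001365 mg/L = 0.1365 µg/L.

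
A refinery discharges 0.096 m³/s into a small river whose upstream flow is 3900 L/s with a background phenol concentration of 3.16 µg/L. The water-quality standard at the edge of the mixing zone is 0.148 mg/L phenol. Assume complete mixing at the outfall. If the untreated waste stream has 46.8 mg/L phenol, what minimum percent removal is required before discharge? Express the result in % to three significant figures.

87.1 %

3900 L/s = 3.9 m³/s.
3.16 µg/L = 0.00316 mg/L.
Mass balance: 0.148·3.996 = 0.096·Cₑ + 3.9·0.00316.
Cₑ = (0.5914 − 0.01232) / 0.096 = 6.032 mg/L.
Required removal = 1 − 6.032/46.8 = 87.11 %.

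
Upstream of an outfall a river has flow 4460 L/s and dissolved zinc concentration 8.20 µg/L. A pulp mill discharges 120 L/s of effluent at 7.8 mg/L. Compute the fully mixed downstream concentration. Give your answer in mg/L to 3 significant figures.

120 L/s = 0.12 m³/s.
4460 L/s = 4.46 m³/s.
8.20 µg/L = 0.0082 mg/L.
Conservation of mass across the mixing zone: C = (0.12·7.8 + 4.46·0.0082) / (0.12 + 4.46) = 0.9726/4.58 = 0.2124 mg/L.

0.212 mg/L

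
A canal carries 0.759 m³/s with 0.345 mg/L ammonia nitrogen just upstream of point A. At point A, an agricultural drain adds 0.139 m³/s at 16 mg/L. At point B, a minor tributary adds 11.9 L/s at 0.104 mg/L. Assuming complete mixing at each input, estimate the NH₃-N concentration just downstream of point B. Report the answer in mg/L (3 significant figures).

After input A: C = (0.759·0.345 + 0.139·16) / 0.898 = 2.768 mg/L.
11.9 L/s = 0.0119 m³/s.
After input B: C = (0.898·2.768 + 0.0119·0.104) / 0.9099 = 2.733 mg/L.

2.73 mg/L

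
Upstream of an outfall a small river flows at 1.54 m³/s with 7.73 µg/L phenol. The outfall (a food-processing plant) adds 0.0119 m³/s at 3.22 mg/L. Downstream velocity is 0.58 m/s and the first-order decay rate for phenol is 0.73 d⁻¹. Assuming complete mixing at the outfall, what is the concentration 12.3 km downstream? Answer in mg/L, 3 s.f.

7.73 µg/L = 0.00773 mg/L.
After complete mixing, C₀ = (0.0119·3.22 + 1.54·0.00773) / 1.552 = 0.03236 mg/L.
Travel time t = 1.23e+04 m / 0.58 m/s = 2.121e+04 s = 0.2455 d.
C = 0.03236·exp(−0.73·0.2455) = 0.03236·0.836 = 0.02705 mg/L.

0.0271 mg/L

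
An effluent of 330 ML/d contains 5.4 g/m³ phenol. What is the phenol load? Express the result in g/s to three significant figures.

20.6 g/s

330 ML/d = 3.819 m³/s.
Mass flux = Q·C = 3.819 m³/s × 5.4 g/m³ = 20.62 g/s.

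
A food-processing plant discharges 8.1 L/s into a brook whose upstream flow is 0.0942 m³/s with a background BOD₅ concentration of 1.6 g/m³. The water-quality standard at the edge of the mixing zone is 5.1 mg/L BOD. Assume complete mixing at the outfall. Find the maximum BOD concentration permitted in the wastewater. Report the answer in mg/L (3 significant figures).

45.8 mg/L

8.1 L/s = 0.0081 m³/s.
Mass balance: 5.1·0.1023 = 0.0081·Cₑ + 0.0942·1.6.
Cₑ = (0.5217 − 0.1507) / 0.0081 = 45.8 mg/L.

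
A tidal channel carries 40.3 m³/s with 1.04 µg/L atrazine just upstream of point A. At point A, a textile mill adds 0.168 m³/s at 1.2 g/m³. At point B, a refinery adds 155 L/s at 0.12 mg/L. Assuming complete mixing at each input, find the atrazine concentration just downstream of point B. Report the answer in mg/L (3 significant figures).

0.00645 mg/L

1.04 µg/L = 0.00104 mg/L.
After input A: C = (40.3·0.00104 + 0.168·1.2) / 40.47 = 0.006017 mg/L.
155 L/s = 0.155 m³/s.
After input B: C = (40.47·0.006017 + 0.155·0.12) / 40.62 = 0.006452 mg/L.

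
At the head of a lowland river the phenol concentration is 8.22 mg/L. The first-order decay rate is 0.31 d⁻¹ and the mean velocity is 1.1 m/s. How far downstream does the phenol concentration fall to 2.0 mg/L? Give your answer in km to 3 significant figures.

433 km

From C = C₀·e^(−kt), t = ln(C₀/C)/k = ln(8.22/2.0)/0.31 = 1.413/0.31 = 4.559 d.
Distance = v·t = 1.1 m/s × 3.939e+05 s = 4.333e+05 m = 433.3 km.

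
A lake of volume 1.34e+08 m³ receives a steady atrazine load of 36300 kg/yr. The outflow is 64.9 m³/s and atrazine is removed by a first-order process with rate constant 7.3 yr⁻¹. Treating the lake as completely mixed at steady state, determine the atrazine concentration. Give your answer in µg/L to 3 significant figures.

Outflow Q = 64.9 m³/s × 3.156e+07 s/yr = 2.048e+09 m³/yr.
Steady-state CSTR mass balance: W = Q·C + k·V·C, so C = W/(Q + kV).
Q + kV = 2.048e+09 + 7.3·1.34e+08 = 3.026e+09 m³/yr.
C = 36300/3.026e+09 = 1.199e-05 kg/m³ = 0.01199 mg/L = 11.99 µg/L.

12.0 µg/L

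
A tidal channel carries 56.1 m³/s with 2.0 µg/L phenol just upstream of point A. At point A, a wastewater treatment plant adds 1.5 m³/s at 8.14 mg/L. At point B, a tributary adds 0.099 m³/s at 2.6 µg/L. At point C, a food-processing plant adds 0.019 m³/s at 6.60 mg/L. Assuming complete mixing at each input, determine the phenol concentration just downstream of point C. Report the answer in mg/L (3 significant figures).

2.0 µg/L = 0.002 mg/L.
After input A: C = (56.1·0.002 + 1.5·8.14) / 57.6 = 0.2139 mg/L.
2.6 µg/L = 0.0026 mg/L.
After input B: C = (57.6·0.2139 + 0.099·0.0026) / 57.7 = 0.2136 mg/L.
After input C: C = (57.7·0.2136 + 0.019·6.6) / 57.72 = 0.2157 mg/L.

0.216 mg/L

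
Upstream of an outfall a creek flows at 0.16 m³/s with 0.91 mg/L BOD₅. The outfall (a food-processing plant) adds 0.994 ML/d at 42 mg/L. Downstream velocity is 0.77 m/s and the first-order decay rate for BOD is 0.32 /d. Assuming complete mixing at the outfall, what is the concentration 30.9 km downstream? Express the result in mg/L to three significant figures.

0.994 ML/d = 0.0115 m³/s.
After complete mixing, C₀ = (0.0115·42 + 0.16·0.91) / 0.1715 = 3.666 mg/L.
Travel time t = 3.09e+04 m / 0.77 m/s = 4.013e+04 s = 0.4645 d.
C = 3.666·exp(−0.32·0.4645) = 3.666·0.8619 = 3.16 mg/L.

3.16 mg/L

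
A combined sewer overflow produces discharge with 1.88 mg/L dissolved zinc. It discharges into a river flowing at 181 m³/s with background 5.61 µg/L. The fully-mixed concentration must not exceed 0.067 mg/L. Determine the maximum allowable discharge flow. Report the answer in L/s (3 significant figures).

5.61 µg/L = 0.00561 mg/L.
Mass balance at complete mixing: C_std·(Q_w + Q_r) = Q_w·C_e + Q_r·C_b.
Rearranging, Q_w = Q_r·(C_std − C_b)/(C_e − C_std) = 181·(0.067 − 0.00561) / (1.88 − 0.067) = 6.129 m³/s.
= 6129 L/s.

6130 L/s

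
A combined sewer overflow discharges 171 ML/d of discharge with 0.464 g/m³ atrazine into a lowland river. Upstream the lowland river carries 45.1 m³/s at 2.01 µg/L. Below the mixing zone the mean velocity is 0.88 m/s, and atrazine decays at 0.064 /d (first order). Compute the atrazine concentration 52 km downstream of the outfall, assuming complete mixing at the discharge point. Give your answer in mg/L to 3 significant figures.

0.0205 mg/L

171 ML/d = 1.979 m³/s.
2.01 µg/L = 0.00201 mg/L.
After complete mixing, C₀ = (1.979·0.464 + 45.1·0.00201) / 47.08 = 0.02143 mg/L.
Travel time t = 5.2e+04 m / 0.88 m/s = 5.909e+04 s = 0.6839 d.
C = 0.02143·exp(−0.064·0.6839) = 0.02143·0.9572 = 0.02051 mg/L.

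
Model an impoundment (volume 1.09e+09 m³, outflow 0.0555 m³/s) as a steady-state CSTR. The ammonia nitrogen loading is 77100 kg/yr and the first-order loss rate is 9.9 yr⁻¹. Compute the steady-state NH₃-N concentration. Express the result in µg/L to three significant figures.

7.14 µg/L

Outflow Q = 0.0555 m³/s × 3.156e+07 s/yr = 1.751e+06 m³/yr.
Steady-state CSTR mass balance: W = Q·C + k·V·C, so C = W/(Q + kV).
Q + kV = 1.751e+06 + 9.9·1.09e+09 = 1.079e+10 m³/yr.
C = 77100/1.079e+10 = 7.144e-06 kg/m³ = 0.007144 mg/L = 7.144 µg/L.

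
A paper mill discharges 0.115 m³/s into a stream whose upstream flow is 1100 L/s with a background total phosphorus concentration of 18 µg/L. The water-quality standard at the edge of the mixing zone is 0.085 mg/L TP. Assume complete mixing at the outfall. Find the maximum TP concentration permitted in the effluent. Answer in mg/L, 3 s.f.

1100 L/s = 1.1 m³/s.
18 µg/L = 0.018 mg/L.
Mass balance: 0.085·1.215 = 0.115·Cₑ + 1.1·0.018.
Cₑ = (0.1033 − 0.0198) / 0.115 = 0.7259 mg/L.

0.726 mg/L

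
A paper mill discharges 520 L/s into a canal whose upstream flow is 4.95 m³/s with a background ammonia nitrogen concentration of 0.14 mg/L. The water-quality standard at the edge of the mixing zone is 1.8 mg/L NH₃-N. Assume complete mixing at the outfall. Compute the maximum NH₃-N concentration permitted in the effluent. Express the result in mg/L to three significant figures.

17.6 mg/L

520 L/s = 0.52 m³/s.
Mass balance: 1.8·5.47 = 0.52·Cₑ + 4.95·0.14.
Cₑ = (9.846 − 0.693) / 0.52 = 17.6 mg/L.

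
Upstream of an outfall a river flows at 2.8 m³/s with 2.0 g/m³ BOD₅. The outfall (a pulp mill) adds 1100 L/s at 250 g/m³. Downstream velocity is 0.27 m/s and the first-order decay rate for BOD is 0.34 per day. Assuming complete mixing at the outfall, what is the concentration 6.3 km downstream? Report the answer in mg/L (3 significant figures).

65.6 mg/L

1100 L/s = 1.1 m³/s.
After complete mixing, C₀ = (1.1·250 + 2.8·2) / 3.9 = 71.95 mg/L.
Travel time t = 6300 m / 0.27 m/s = 2.333e+04 s = 0.2701 d.
C = 71.95·exp(−0.34·0.2701) = 71.95·0.9123 = 65.64 mg/L.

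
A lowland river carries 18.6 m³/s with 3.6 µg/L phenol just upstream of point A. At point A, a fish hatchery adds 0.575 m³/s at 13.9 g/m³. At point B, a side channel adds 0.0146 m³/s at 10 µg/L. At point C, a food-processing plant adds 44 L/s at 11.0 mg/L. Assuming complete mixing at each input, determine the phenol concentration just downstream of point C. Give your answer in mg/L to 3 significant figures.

3.6 µg/L = 0.0036 mg/L.
After input A: C = (18.6·0.0036 + 0.575·13.9) / 19.18 = 0.4203 mg/L.
10 µg/L = 0.01 mg/L.
After input B: C = (19.18·0.4203 + 0.0146·0.01) / 19.19 = 0.42 mg/L.
44 L/s = 0.044 m³/s.
After input C: C = (19.19·0.42 + 0.044·11) / 19.23 = 0.4442 mg/L.

0.444 mg/L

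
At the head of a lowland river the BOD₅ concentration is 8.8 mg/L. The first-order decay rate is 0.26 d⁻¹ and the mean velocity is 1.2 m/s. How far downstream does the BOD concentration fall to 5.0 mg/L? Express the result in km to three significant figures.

From C = C₀·e^(−kt), t = ln(C₀/C)/k = ln(8.8/5.0)/0.26 = 0.5653/0.26 = 2.174 d.
Distance = v·t = 1.2 m/s × 1.879e+05 s = 2.254e+05 m = 225.4 km.

225 km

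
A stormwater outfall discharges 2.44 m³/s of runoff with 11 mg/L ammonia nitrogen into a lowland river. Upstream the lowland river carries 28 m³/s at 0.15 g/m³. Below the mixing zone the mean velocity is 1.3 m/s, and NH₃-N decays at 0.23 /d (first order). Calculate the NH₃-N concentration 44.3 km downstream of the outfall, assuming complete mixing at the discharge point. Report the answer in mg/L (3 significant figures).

After complete mixing, C₀ = (2.44·11 + 28·0.15) / 30.44 = 1.02 mg/L.
Travel time t = 4.43e+04 m / 1.3 m/s = 3.408e+04 s = 0.3944 d.
C = 1.02·exp(−0.23·0.3944) = 1.02·0.9133 = 0.9313 mg/L.

0.931 mg/L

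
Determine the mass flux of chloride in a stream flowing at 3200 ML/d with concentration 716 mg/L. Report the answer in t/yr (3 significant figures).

837000 t/yr

3200 ML/d = 37.04 m³/s.
Mass flux = Q·C = 37.04 m³/s × 716 g/m³ = 2.652e+04 g/s.
= 2.652e+04 g/s × 31.56 = 8.369e+05 t/yr.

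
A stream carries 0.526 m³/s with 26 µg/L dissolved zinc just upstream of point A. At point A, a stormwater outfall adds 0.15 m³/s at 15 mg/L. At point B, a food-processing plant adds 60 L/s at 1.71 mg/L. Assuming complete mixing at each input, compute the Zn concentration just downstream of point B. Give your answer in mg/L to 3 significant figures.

3.22 mg/L

26 µg/L = 0.026 mg/L.
After input A: C = (0.526·0.026 + 0.15·15) / 0.676 = 3.349 mg/L.
60 L/s = 0.06 m³/s.
After input B: C = (0.676·3.349 + 0.06·1.71) / 0.736 = 3.215 mg/L.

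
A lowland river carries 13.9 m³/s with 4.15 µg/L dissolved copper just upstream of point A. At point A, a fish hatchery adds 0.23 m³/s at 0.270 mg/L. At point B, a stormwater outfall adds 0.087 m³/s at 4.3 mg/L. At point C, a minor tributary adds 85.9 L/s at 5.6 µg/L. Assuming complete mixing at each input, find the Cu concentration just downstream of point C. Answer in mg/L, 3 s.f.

4.15 µg/L = 0.00415 mg/L.
After input A: C = (13.9·0.00415 + 0.23·0.27) / 14.13 = 0.008477 mg/L.
After input B: C = (14.13·0.008477 + 0.087·4.3) / 14.22 = 0.03474 mg/L.
85.9 L/s = 0.0859 m³/s.
5.6 µg/L = 0.0056 mg/L.
After input C: C = (14.22·0.03474 + 0.0859·0.0056) / 14.3 = 0.03456 mg/L.

0.0346 mg/L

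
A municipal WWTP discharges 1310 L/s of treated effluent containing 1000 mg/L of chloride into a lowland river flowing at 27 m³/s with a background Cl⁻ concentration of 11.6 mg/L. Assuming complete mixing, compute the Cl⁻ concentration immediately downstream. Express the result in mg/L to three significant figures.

57.3 mg/L

1310 L/s = 1.31 m³/s.
Conservation of mass across the mixing zone: C = (1.31·1000 + 27·11.6) / (1.31 + 27) = 1623/28.31 = 57.34 mg/L.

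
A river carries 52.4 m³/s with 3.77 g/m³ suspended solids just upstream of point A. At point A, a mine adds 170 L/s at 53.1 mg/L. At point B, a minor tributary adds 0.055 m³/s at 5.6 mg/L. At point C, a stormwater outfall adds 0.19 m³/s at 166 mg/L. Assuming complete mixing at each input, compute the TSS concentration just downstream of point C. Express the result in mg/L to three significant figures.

4.51 mg/L

170 L/s = 0.17 m³/s.
After input A: C = (52.4·3.77 + 0.17·53.1) / 52.57 = 3.93 mg/L.
After input B: C = (52.57·3.93 + 0.055·5.6) / 52.62 = 3.931 mg/L.
After input C: C = (52.62·3.931 + 0.19·166) / 52.81 = 4.514 mg/L.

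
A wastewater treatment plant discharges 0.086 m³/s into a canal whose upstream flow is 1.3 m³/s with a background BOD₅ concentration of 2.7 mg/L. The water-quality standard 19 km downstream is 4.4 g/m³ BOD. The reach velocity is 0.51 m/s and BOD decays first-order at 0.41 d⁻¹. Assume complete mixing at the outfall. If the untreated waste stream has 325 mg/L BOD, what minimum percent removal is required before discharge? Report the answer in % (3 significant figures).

Travel time to the compliance point: t = 1.9e+04/0.51 = 3.725e+04 s = 0.4312 d; decay factor exp(−0.41·0.4312) = 0.838.
So the concentration just after mixing may be at most 4.4/0.838 = 5.251 mg/L.
Mass balance: 5.251·1.386 = 0.086·Cₑ + 1.3·2.7.
Cₑ = (7.278 − 3.51) / 0.086 = 43.81 mg/L.
Required removal = 1 − 43.81/325 = 86.52 %.

86.5 %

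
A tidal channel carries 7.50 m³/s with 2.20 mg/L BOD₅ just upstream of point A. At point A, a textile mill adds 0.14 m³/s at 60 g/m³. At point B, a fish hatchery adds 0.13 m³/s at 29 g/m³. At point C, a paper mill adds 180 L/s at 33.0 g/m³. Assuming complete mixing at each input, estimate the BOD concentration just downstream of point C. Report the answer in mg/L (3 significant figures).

4.35 mg/L

After input A: C = (7.5·2.2 + 0.14·60) / 7.64 = 3.259 mg/L.
After input B: C = (7.64·3.259 + 0.13·29) / 7.77 = 3.69 mg/L.
180 L/s = 0.18 m³/s.
After input C: C = (7.77·3.69 + 0.18·33) / 7.95 = 4.353 mg/L.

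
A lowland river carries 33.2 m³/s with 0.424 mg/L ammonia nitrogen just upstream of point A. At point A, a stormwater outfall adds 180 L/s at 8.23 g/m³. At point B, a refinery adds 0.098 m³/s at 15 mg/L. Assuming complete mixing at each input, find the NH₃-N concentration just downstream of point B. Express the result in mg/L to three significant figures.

180 L/s = 0.18 m³/s.
After input A: C = (33.2·0.424 + 0.18·8.23) / 33.38 = 0.4661 mg/L.
After input B: C = (33.38·0.4661 + 0.098·15) / 33.48 = 0.5086 mg/L.

0.509 mg/L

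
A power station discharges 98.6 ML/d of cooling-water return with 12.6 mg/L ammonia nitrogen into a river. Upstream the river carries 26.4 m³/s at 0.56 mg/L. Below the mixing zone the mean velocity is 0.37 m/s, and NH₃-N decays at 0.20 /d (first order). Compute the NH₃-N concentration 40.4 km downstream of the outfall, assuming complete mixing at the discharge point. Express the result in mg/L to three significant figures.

98.6 ML/d = 1.141 m³/s.
After complete mixing, C₀ = (1.141·12.6 + 26.4·0.56) / 27.54 = 1.059 mg/L.
Travel time t = 4.04e+04 m / 0.37 m/s = 1.092e+05 s = 1.264 d.
C = 1.059·exp(−0.20·1.264) = 1.059·0.7767 = 0.8224 mg/L.

0.822 mg/L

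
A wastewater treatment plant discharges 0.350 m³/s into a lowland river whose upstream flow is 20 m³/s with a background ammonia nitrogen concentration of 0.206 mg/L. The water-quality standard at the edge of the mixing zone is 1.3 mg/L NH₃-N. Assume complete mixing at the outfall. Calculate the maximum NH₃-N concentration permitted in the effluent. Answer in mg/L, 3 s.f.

63.8 mg/L

Mass balance: 1.3·20.35 = 0.35·Cₑ + 20·0.206.
Cₑ = (26.46 − 4.12) / 0.35 = 63.81 mg/L.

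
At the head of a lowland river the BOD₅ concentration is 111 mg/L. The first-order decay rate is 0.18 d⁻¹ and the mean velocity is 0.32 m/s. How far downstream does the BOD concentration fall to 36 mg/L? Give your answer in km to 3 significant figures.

173 km

From C = C₀·e^(−kt), t = ln(C₀/C)/k = ln(111/36)/0.18 = 1.126/0.18 = 6.256 d.
Distance = v·t = 0.32 m/s × 5.405e+05 s = 1.73e+05 m = 173 km.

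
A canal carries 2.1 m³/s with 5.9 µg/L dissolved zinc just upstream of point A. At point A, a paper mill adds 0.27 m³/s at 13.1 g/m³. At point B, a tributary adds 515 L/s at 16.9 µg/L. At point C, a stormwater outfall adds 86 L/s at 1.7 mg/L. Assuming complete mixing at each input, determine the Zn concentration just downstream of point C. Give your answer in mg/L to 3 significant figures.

5.9 µg/L = 0.0059 mg/L.
After input A: C = (2.1·0.0059 + 0.27·13.1) / 2.37 = 1.498 mg/L.
515 L/s = 0.515 m³/s.
16.9 µg/L = 0.0169 mg/L.
After input B: C = (2.37·1.498 + 0.515·0.0169) / 2.885 = 1.233 mg/L.
86 L/s = 0.086 m³/s.
After input C: C = (2.885·1.233 + 0.086·1.7) / 2.971 = 1.247 mg/L.

1.25 mg/L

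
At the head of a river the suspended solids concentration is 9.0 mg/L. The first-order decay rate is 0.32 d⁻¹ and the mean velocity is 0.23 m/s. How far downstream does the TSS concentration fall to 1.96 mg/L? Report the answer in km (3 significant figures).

94.7 km

From C = C₀·e^(−kt), t = ln(C₀/C)/k = ln(9.0/1.96)/0.32 = 1.524/0.32 = 4.763 d.
Distance = v·t = 0.23 m/s × 4.116e+05 s = 9.466e+04 m = 94.66 km.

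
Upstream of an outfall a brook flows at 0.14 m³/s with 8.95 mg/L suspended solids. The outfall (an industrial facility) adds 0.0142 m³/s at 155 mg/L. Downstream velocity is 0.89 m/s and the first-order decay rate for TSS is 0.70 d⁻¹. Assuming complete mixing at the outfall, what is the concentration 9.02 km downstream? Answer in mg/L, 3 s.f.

After complete mixing, C₀ = (0.0142·155 + 0.14·8.95) / 0.1542 = 22.4 mg/L.
Travel time t = 9020 m / 0.89 m/s = 1.013e+04 s = 0.1173 d.
C = 22.4·exp(−0.70·0.1173) = 22.4·0.9212 = 20.63 mg/L.

20.6 mg/L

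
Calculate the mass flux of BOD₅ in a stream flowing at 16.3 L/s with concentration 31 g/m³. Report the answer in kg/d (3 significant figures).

16.3 L/s = 0.0163 m³/s.
Mass flux = Q·C = 0.0163 m³/s × 31 g/m³ = 0.5053 g/s.
= 0.5053 g/s × 86.4 = 43.66 kg/d.

43.7 kg/d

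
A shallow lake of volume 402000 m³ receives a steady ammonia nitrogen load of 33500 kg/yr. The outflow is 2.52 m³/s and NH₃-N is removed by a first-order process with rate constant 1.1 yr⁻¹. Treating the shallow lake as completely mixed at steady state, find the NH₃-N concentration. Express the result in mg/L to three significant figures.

Outflow Q = 2.52 m³/s × 3.156e+07 s/yr = 7.953e+07 m³/yr.
Steady-state CSTR mass balance: W = Q·C + k·V·C, so C = W/(Q + kV).
Q + kV = 7.953e+07 + 1.1·402000 = 7.997e+07 m³/yr.
C = 33500/7.997e+07 = 0.0004189 kg/m³ = 0.4189 mg/L.

0.419 mg/L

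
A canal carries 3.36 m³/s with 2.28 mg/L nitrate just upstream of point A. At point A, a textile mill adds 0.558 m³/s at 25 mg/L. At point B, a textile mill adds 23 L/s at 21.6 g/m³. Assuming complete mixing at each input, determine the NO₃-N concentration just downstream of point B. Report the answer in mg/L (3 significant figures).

5.61 mg/L

After input A: C = (3.36·2.28 + 0.558·25) / 3.918 = 5.516 mg/L.
23 L/s = 0.023 m³/s.
After input B: C = (3.918·5.516 + 0.023·21.6) / 3.941 = 5.61 mg/L.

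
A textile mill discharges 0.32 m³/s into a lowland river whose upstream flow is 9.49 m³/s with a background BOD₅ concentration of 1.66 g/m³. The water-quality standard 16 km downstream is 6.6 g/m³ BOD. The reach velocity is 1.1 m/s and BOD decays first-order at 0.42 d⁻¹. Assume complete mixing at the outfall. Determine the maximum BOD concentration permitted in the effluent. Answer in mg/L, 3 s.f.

Travel time to the compliance point: t = 1.6e+04/1.1 = 1.455e+04 s = 0.1684 d; decay factor exp(−0.42·0.1684) = 0.9317.
So the concentration just after mixing may be at most 6.6/0.9317 = 7.084 mg/L.
Mass balance: 7.084·9.81 = 0.32·Cₑ + 9.49·1.66.
Cₑ = (69.49 − 15.75) / 0.32 = 167.9 mg/L.

168 mg/L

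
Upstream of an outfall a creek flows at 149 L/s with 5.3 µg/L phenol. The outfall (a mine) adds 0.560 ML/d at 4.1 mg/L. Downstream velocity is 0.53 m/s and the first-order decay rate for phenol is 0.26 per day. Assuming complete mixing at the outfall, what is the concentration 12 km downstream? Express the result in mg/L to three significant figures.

0.560 ML/d = 0.006481 m³/s.
149 L/s = 0.149 m³/s.
5.3 µg/L = 0.0053 mg/L.
After complete mixing, C₀ = (0.006481·4.1 + 0.149·0.0053) / 0.1555 = 0.176 mg/L.
Travel time t = 1.2e+04 m / 0.53 m/s = 2.264e+04 s = 0.2621 d.
C = 0.176·exp(−0.26·0.2621) = 0.176·0.9341 = 0.1644 mg/L.

0.164 mg/L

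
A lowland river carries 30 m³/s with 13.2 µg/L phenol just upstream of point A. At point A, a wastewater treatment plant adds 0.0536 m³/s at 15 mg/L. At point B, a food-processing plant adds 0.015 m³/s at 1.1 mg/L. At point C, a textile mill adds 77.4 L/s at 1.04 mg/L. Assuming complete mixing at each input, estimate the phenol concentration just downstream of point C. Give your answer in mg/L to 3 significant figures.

13.2 µg/L = 0.0132 mg/L.
After input A: C = (30·0.0132 + 0.0536·15) / 30.05 = 0.03993 mg/L.
After input B: C = (30.05·0.03993 + 0.015·1.1) / 30.07 = 0.04046 mg/L.
77.4 L/s = 0.0774 m³/s.
After input C: C = (30.07·0.04046 + 0.0774·1.04) / 30.15 = 0.04302 mg/L.

0.0430 mg/L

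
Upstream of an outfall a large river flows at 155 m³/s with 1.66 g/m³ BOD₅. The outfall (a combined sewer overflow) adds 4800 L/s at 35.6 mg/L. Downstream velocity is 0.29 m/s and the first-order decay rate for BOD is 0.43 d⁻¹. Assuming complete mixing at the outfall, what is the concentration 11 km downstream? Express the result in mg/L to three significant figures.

2.22 mg/L

4800 L/s = 4.8 m³/s.
After complete mixing, C₀ = (4.8·35.6 + 155·1.66) / 159.8 = 2.679 mg/L.
Travel time t = 1.1e+04 m / 0.29 m/s = 3.793e+04 s = 0.439 d.
C = 2.679·exp(−0.43·0.439) = 2.679·0.828 = 2.219 mg/L.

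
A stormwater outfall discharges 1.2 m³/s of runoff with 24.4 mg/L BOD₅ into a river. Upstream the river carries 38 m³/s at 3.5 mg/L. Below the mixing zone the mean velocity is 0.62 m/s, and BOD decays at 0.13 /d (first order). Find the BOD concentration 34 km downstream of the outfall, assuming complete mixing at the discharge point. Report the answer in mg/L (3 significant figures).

3.81 mg/L

After complete mixing, C₀ = (1.2·24.4 + 38·3.5) / 39.2 = 4.14 mg/L.
Travel time t = 3.4e+04 m / 0.62 m/s = 5.484e+04 s = 0.6347 d.
C = 4.14·exp(−0.13·0.6347) = 4.14·0.9208 = 3.812 mg/L.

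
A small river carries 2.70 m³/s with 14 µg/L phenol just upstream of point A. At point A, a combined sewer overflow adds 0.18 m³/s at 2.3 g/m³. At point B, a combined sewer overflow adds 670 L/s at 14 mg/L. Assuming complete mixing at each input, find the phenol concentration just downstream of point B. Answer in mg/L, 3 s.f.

2.77 mg/L

14 µg/L = 0.014 mg/L.
After input A: C = (2.7·0.014 + 0.18·2.3) / 2.88 = 0.1569 mg/L.
670 L/s = 0.67 m³/s.
After input B: C = (2.88·0.1569 + 0.67·14) / 3.55 = 2.77 mg/L.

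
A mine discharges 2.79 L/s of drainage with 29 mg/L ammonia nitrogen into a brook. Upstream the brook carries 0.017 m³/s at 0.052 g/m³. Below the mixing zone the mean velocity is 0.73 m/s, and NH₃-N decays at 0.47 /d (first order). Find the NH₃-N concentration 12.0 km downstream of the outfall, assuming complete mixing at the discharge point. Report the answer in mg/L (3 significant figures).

2.79 L/s = 0.00279 m³/s.
After complete mixing, C₀ = (0.00279·29 + 0.017·0.052) / 0.01979 = 4.133 mg/L.
Travel time t = 1.2e+04 m / 0.73 m/s = 1.644e+04 s = 0.1903 d.
C = 4.133·exp(−0.47·0.1903) = 4.133·0.9145 = 3.78 mg/L.

3.78 mg/L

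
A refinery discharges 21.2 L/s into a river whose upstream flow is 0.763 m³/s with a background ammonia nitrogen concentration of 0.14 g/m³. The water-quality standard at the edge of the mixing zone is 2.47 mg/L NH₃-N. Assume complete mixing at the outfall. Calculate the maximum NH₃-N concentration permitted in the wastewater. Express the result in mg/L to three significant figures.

21.2 L/s = 0.0212 m³/s.
Mass balance: 2.47·0.7842 = 0.0212·Cₑ + 0.763·0.14.
Cₑ = (1.937 − 0.1068) / 0.0212 = 86.33 mg/L.

86.3 mg/L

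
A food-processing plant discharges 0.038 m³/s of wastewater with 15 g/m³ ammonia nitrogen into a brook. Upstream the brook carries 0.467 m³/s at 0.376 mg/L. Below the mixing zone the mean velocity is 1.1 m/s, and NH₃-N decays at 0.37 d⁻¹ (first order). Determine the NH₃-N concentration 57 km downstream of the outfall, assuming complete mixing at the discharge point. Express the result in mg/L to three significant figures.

1.18 mg/L

After complete mixing, C₀ = (0.038·15 + 0.467·0.376) / 0.505 = 1.476 mg/L.
Travel time t = 5.7e+04 m / 1.1 m/s = 5.182e+04 s = 0.5997 d.
C = 1.476·exp(−0.37·0.5997) = 1.476·0.801 = 1.183 mg/L.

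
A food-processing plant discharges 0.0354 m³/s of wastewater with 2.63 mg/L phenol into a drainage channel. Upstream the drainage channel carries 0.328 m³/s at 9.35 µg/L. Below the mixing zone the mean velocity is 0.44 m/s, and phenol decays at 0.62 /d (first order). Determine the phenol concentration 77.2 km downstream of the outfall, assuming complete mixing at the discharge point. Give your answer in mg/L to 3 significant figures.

9.35 µg/L = 0.00935 mg/L.
After complete mixing, C₀ = (0.0354·2.63 + 0.328·0.00935) / 0.3634 = 0.2646 mg/L.
Travel time t = 7.72e+04 m / 0.44 m/s = 1.755e+05 s = 2.031 d.
C = 0.2646·exp(−0.62·2.031) = 0.2646·0.2839 = 0.07514 mg/L.

0.0751 mg/L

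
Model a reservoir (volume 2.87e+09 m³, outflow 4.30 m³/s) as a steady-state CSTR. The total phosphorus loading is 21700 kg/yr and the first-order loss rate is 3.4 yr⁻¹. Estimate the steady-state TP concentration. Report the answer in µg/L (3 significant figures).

Outflow Q = 4.30 m³/s × 3.156e+07 s/yr = 1.357e+08 m³/yr.
Steady-state CSTR mass balance: W = Q·C + k·V·C, so C = W/(Q + kV).
Q + kV = 1.357e+08 + 3.4·2.87e+09 = 9.894e+09 m³/yr.
C = 21700/9.894e+09 = 2.193e-06 kg/m³ = 0.002193 mg/L = 2.193 µg/L.

2.19 µg/L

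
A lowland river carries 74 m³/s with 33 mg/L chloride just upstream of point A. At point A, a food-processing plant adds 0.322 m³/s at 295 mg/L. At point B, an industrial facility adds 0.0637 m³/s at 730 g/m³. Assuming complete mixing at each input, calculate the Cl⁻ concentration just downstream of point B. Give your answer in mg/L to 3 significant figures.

34.7 mg/L

After input A: C = (74·33 + 0.322·295) / 74.32 = 34.14 mg/L.
After input B: C = (74.32·34.14 + 0.0637·730) / 74.39 = 34.73 mg/L.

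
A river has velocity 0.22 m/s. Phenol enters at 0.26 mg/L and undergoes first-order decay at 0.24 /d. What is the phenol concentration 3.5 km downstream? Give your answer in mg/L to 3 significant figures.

0.249 mg/L

Travel time t = 3.5 km / 0.22 m/s = 3500/0.22 = 1.591e+04 s = 0.1841 d.
First-order decay: C = 0.26·exp(−0.24·0.1841) = 0.26·0.9568 = 0.2488 mg/L.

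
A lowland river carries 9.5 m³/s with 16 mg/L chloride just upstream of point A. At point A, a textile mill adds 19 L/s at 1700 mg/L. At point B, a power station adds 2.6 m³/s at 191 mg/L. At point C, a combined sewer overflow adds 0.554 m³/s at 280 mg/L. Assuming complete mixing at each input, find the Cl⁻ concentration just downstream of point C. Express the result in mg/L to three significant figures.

66.0 mg/L

19 L/s = 0.019 m³/s.
After input A: C = (9.5·16 + 0.019·1700) / 9.519 = 19.36 mg/L.
After input B: C = (9.519·19.36 + 2.6·191) / 12.12 = 56.18 mg/L.
After input C: C = (12.12·56.18 + 0.554·280) / 12.67 = 65.97 mg/L.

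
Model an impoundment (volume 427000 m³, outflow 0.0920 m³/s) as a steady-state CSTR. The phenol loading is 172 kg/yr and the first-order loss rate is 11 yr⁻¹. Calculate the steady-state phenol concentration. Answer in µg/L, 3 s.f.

22.6 µg/L

Outflow Q = 0.0920 m³/s × 3.156e+07 s/yr = 2.903e+06 m³/yr.
Steady-state CSTR mass balance: W = Q·C + k·V·C, so C = W/(Q + kV).
Q + kV = 2.903e+06 + 11·427000 = 7.6e+06 m³/yr.
C = 172/7.6e+06 = 2.263e-05 kg/m³ = 0.02263 mg/L = 22.63 µg/L.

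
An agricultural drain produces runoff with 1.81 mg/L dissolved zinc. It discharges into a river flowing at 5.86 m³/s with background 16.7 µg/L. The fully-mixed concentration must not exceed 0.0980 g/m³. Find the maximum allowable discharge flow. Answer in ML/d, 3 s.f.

24.0 ML/d

16.7 µg/L = 0.0167 mg/L.
Mass balance at complete mixing: C_std·(Q_w + Q_r) = Q_w·C_e + Q_r·C_b.
Rearranging, Q_w = Q_r·(C_std − C_b)/(C_e − C_std) = 5.86·(0.098 − 0.0167) / (1.81 − 0.098) = 0.2783 m³/s.
= 24.04 ML/d.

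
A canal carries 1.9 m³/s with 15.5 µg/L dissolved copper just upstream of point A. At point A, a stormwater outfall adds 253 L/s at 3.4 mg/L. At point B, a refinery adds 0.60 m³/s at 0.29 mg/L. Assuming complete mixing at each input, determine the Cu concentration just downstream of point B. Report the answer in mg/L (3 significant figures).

15.5 µg/L = 0.0155 mg/L.
253 L/s = 0.253 m³/s.
After input A: C = (1.9·0.0155 + 0.253·3.4) / 2.153 = 0.4132 mg/L.
After input B: C = (2.153·0.4132 + 0.6·0.29) / 2.753 = 0.3864 mg/L.

0.386 mg/L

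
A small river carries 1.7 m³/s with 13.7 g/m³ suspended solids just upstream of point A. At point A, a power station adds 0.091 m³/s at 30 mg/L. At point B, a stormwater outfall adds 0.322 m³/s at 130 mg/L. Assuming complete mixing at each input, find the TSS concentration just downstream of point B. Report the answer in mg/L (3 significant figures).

32.1 mg/L

After input A: C = (1.7·13.7 + 0.091·30) / 1.791 = 14.53 mg/L.
After input B: C = (1.791·14.53 + 0.322·130) / 2.113 = 32.12 mg/L.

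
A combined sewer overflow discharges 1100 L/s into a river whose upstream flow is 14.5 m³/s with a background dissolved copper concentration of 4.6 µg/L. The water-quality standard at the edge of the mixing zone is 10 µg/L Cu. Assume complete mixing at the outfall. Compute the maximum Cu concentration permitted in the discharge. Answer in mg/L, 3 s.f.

0.0812 mg/L

1100 L/s = 1.1 m³/s.
4.6 µg/L = 0.0046 mg/L.
10 µg/L = 0.01 mg/L.
Mass balance: 0.01·15.6 = 1.1·Cₑ + 14.5·0.0046.
Cₑ = (0.156 − 0.0667) / 1.1 = 0.08118 mg/L.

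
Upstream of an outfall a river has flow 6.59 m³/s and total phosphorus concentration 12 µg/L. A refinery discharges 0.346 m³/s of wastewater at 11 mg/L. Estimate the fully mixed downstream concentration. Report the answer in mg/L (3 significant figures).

12 µg/L = 0.012 mg/L.
Flow-weighted mixing gives C = (0.346·11 + 6.59·0.012) / (0.346 + 6.59) = 3.885/6.936 = 0.5601 mg/L.

0.560 mg/L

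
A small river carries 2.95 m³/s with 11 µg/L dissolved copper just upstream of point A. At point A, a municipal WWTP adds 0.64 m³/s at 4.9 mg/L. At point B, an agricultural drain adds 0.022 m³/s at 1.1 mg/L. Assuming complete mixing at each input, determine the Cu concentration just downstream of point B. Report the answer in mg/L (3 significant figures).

0.884 mg/L

11 µg/L = 0.011 mg/L.
After input A: C = (2.95·0.011 + 0.64·4.9) / 3.59 = 0.8826 mg/L.
After input B: C = (3.59·0.8826 + 0.022·1.1) / 3.612 = 0.8839 mg/L.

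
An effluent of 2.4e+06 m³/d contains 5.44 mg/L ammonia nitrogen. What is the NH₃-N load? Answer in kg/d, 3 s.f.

13100 kg/d

2.4e+06 m³/d = 27.78 m³/s.
Mass flux = Q·C = 27.78 m³/s × 5.44 g/m³ = 151.1 g/s.
= 151.1 g/s × 86.4 = 1.306e+04 kg/d.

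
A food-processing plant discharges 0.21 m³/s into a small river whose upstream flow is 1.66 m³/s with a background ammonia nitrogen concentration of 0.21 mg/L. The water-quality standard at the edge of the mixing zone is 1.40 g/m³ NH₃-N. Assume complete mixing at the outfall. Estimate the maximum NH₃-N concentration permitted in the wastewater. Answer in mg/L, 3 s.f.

10.8 mg/L

Mass balance: 1.4·1.87 = 0.21·Cₑ + 1.66·0.21.
Cₑ = (2.618 − 0.3486) / 0.21 = 10.81 mg/L.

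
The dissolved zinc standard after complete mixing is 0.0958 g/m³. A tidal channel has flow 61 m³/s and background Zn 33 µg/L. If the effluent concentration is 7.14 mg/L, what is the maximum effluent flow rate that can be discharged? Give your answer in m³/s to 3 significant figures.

33 µg/L = 0.033 mg/L.
Mass balance at complete mixing: C_std·(Q_w + Q_r) = Q_w·C_e + Q_r·C_b.
Rearranging, Q_w = Q_r·(C_std − C_b)/(C_e − C_std) = 61·(0.0958 − 0.033) / (7.14 − 0.0958) = 0.5438 m³/s.

0.544 m³/s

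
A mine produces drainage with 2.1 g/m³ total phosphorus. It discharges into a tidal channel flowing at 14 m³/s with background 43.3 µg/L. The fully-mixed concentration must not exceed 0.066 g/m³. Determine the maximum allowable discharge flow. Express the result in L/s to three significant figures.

156 L/s

43.3 µg/L = 0.0433 mg/L.
Mass balance at complete mixing: C_std·(Q_w + Q_r) = Q_w·C_e + Q_r·C_b.
Rearranging, Q_w = Q_r·(C_std − C_b)/(C_e − C_std) = 14·(0.066 − 0.0433) / (2.1 − 0.066) = 0.1562 m³/s.
= 156.2 L/s.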